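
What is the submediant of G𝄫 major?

Degree 6 takes the letter 5 steps above G, which is E.
In major, degree 6 sits 9 semitones above the tonic. Gbb + 9 semitones is pitch class 2, spelled on E as Ebb.

Ebb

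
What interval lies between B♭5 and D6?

Counting letters B–C–D gives a third.
Bb→D = 4 semitones, exactly the major third.

major third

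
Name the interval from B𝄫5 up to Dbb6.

minor third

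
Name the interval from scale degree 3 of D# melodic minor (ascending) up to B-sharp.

augmented fourth

Scale degree 3 of D# melodic minor (ascending) is F#.
F# up to B#: letters F→B make it a fourth; 6 semitones makes it augmented.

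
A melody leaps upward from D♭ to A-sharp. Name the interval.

doubly augmented fifth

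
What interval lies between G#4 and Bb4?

Counting letters G–A–B gives a third.
G#→Bb = 2 semitones, 2 narrower than the major third (4), so diminished.

diminished third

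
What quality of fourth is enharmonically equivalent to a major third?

A major third spans 4 semitones.
A fourth spanning 4 semitones is diminished (the perfect fourth is 5).

diminished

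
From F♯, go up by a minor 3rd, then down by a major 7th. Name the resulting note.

A minor third up from F# is A (letter A, 3 semitones up).
A major seventh down from A is Bb (letter B, 11 semitones down).

Bb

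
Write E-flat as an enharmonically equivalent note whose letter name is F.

Fbb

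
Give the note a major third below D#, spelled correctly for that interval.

B

D down a major third is Bb, so the target letter is B.
From D#, a major third is 4 semitones down: B.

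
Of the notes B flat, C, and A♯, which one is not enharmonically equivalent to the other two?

In 12-tone equal temperament, enharmonic equivalents share a pitch class. Bb is pitch class 10; C is pitch class 0; A# is pitch class 10.
Bb and A# share pitch class 10, while C is pitch class 0.

C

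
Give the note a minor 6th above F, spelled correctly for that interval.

Db

F up a major sixth is D, so the target letter is D.
From F, a minor sixth is 8 semitones up: Db.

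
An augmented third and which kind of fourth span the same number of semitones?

An augmented third spans 5 semitones.
A fourth spanning 5 semitones is perfect (the perfect fourth is 5).

perfect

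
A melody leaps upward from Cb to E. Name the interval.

augmented third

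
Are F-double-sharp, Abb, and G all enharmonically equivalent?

Yes

F## = pitch class 7 and Abb = pitch class 7 and G = pitch class 7 — the same pitch class, so they are enharmonic equivalents.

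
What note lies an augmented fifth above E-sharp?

A fifth above E lands on the letter B.
An augmented fifth spans 8 semitones, so E# moves to pitch class 1. On the letter B that is B##.

B##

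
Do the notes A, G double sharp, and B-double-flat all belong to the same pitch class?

Yes

A = pitch class 9 and G## = pitch class 9 and Bbb = pitch class 9 — the same pitch class, so they are enharmonic equivalents.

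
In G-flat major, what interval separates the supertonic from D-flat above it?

perfect fourth

The supertonic of Gb major is Ab.
Ab up to Db: letters A→D make it a fourth; 5 semitones makes it perfect.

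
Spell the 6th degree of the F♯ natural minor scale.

D

The F# natural minor scale runs F# G# A B C# D E.
Degree 6 is D.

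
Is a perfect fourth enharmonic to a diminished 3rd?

No

A perfect fourth spans 5 semitones; a diminished third spans 2.
The spans differ, so they are not enharmonic equivalents.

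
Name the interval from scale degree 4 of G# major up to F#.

Scale degree 4 of G# major is C#.
C# up to F#: letters C→F make it a fourth; 5 semitones makes it perfect.

perfect fourth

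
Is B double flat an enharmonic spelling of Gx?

Bbb is pitch class 9; G## is pitch class 9.
All spellings map to pitch class 9, so they are enharmonically equivalent.

Yes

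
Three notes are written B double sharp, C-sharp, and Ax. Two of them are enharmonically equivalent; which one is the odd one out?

A##

In 12-tone equal temperament, enharmonic equivalents share a pitch class. B## is pitch class 1; C# is pitch class 1; A## is pitch class 11.
B## and C# share pitch class 1, while A## is pitch class 11.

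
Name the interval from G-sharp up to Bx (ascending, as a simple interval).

Counting letters G–A–B gives a third.
G#→B## = 5 semitones, 1 wider than the major third (4), so augmented.

augmented third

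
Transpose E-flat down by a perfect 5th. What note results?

Ab

E down a perfect fifth is A, so the target letter is A.
From Eb, a perfect fifth is 7 semitones down: Ab.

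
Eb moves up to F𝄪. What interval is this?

Counting letters E–F gives a second.
Eb→F## = 4 semitones, 2 wider than the major second (2), so doubly augmented.

doubly augmented second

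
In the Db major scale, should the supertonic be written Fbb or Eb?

Eb

Each scale degree takes a distinct letter name. Degree 2 of a scale on D must use the letter E.
Eb and Fbb are enharmonically the same pitch, but only Eb uses the letter E, so it is the correct spelling here.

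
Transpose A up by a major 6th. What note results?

A up a major sixth is F#, so the target letter is F.
From A, a major sixth is 9 semitones up: F#.

F#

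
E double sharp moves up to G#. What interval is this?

diminished third

Counting letters E–F–G gives a third.
E##→G# = 2 semitones, 2 narrower than the major third (4), so diminished.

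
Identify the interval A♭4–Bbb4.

The letter names run A→B, a span of 1 letter step, so the interval is some kind of second.
Ab to Bbb is 1 semitone. A major second is 2, so 1 makes it minor.

minor second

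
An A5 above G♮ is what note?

G up a perfect fifth is D, so the target letter is D.
From G, an augmented fifth is 8 semitones up: D#.

D#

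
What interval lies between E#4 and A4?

diminished fourth

Counting letters E–F–G–A gives a fourth.
E#→A = 4 semitones, 1 narrower than the perfect fourth (5), so diminished.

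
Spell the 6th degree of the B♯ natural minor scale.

Degree 6 takes the letter 5 steps above B, which is G.
In natural minor, degree 6 sits 8 semitones above the tonic. B# + 8 semitones is pitch class 8, spelled on G as G#.

G#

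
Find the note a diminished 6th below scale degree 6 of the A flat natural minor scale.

A

Scale degree 6 of Ab natural minor is Fb.
A diminished sixth (7 semitones) below Fb lands on the letter A, giving A.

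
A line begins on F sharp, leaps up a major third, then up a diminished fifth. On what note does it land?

E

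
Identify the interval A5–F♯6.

The letter names run A→F, a span of 5 letter steps, so the interval is some kind of sixth.
A to F# is 9 semitones. A major sixth is 9, so 9 makes it major.

major sixth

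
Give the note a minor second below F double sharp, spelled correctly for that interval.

F down a major second is Eb, so the target letter is E.
From F##, a minor second is 1 semitone down: E##.

E##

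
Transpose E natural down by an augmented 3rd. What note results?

Cb

E down a major third is C, so the target letter is C.
From E, an augmented third is 5 semitones down: Cb.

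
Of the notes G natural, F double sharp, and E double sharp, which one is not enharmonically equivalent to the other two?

E##

In 12-tone equal temperament, enharmonic equivalents share a pitch class. G is pitch class 7; F## is pitch class 7; E## is pitch class 6.
G and F## share pitch class 7, while E## is pitch class 6.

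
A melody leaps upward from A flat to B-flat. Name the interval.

major second

The letter names run A→B, a span of 1 letter step, so the interval is some kind of second.
Ab to Bb is 2 semitones. A major second is 2, so 2 makes it major.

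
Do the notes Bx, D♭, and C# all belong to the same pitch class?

Yes

B## = pitch class 1 and Db = pitch class 1 and C# = pitch class 1 — the same pitch class, so they are enharmonic equivalents.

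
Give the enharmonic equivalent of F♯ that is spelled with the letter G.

F# is pitch class 6. The letter G alone is pitch class 7.
To reach pitch class 6 from G requires an offset of -1 semitone, i.e. flat: Gb.

Gb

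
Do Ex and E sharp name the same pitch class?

E## is pitch class 6; E# is pitch class 5.
The pitch classes differ (6 vs. 5), so they are not enharmonic equivalents.

No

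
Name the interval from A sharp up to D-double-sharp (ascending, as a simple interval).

augmented fourth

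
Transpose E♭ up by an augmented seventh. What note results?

E up a major seventh is D#, so the target letter is D.
From Eb, an augmented seventh is 12 semitones up: D#.

D#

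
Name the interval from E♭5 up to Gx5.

doubly augmented third

Counting letters E–F–G gives a third.
Eb→G## = 6 semitones, 2 wider than the major third (4), so doubly augmented.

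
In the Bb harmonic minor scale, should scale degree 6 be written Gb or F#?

Each scale degree takes a distinct letter name. Degree 6 of a scale on B must use the letter G.
Gb and F# are enharmonically the same pitch, but only Gb uses the letter G, so it is the correct spelling here.

Gb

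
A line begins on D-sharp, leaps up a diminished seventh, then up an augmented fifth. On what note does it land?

A diminished seventh up from D# is C (letter C, 9 semitones up).
An augmented fifth up from C is G# (letter G, 8 semitones up).

G#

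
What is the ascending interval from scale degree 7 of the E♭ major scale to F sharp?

Scale degree 7 of Eb major is D.
D up to F#: letters D→F make it a third; 4 semitones makes it major.

major third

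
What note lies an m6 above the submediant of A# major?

The submediant of A# major is F##.
A minor sixth (8 semitones) above F## lands on the letter D, giving D#.

D#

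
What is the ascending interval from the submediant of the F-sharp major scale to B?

minor sixth

The submediant of F# major is D#.
D# up to B: letters D→B make it a sixth; 8 semitones makes it minor.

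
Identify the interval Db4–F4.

major third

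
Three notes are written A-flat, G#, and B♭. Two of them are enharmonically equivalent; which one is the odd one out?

In 12-tone equal temperament, enharmonic equivalents share a pitch class. Ab is pitch class 8; G# is pitch class 8; Bb is pitch class 10.
Ab and G# share pitch class 8, while Bb is pitch class 10.

Bb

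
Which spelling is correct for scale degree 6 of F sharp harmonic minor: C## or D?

Each scale degree takes a distinct letter name. Degree 6 of a scale on F must use the letter D.
D and C## are enharmonically the same pitch, but only D uses the letter D, so it is the correct spelling here.

D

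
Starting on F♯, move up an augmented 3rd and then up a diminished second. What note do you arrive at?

B

An augmented third up from F# is A## (letter A, 5 semitones up).
A diminished second up from A## is B (letter B, 0 semitones up).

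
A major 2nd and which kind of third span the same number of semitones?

diminished

A major second spans 2 semitones.
A third spanning 2 semitones is diminished (the major third is 4).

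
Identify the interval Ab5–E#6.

doubly augmented fifth

Counting letters A–B–C–D–E gives a fifth.
Ab→E# = 9 semitones, 2 wider than the perfect fifth (7), so doubly augmented.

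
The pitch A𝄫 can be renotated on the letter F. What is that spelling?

F##

Abb is pitch class 7. The letter F alone is pitch class 5.
To reach pitch class 7 from F requires an offset of +2 semitones, i.e. double sharp: F##.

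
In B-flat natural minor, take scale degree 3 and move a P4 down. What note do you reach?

Ab

Scale degree 3 of Bb natural minor is Db.
A perfect fourth (5 semitones) below Db lands on the letter A, giving Ab.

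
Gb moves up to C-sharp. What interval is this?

doubly augmented fourth

The letter names run G→C, a span of 3 letter steps, so the interval is some kind of fourth.
Gb to C# is 7 semitones. A perfect fourth is 5, so 7 makes it doubly augmented.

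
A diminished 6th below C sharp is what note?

E##

C down a major sixth is Eb, so the target letter is E.
From C#, a diminished sixth is 7 semitones down: E##.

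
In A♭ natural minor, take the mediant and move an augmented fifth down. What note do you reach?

Fbb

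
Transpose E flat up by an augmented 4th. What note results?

A

E up a perfect fourth is A, so the target letter is A.
From Eb, an augmented fourth is 6 semitones up: A.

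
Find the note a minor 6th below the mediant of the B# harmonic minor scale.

The mediant of B# harmonic minor is D#.
A minor sixth (8 semitones) below D# lands on the letter F, giving F##.

F##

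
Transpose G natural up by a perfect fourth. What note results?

G up a perfect fourth is C, so the target letter is C.
From G, a perfect fourth is 5 semitones up: C.

C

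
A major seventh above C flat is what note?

C up a major seventh is B, so the target letter is B.
From Cb, a major seventh is 11 semitones up: Bb.

Bb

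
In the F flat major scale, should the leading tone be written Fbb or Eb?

Eb

Each scale degree takes a distinct letter name. Degree 7 of a scale on F must use the letter E.
Eb and Fbb are enharmonically the same pitch, but only Eb uses the letter E, so it is the correct spelling here.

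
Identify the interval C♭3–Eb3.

major third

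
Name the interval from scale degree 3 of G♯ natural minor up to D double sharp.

Scale degree 3 of G# natural minor is B.
B up to D##: letters B→D make it a third; 5 semitones makes it augmented.

augmented third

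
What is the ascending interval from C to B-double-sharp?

doubly augmented seventh

The letter names run C→B, a span of 6 letter steps, so the interval is some kind of seventh.
C to B## is 13 semitones. A major seventh is 11, so 13 makes it doubly augmented.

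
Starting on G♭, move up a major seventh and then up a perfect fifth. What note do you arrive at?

A major seventh up from Gb is F (letter F, 11 semitones up).
A perfect fifth up from F is C (letter C, 7 semitones up).

C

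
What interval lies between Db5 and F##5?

doubly augmented third

The letter names run D→F, a span of 2 letter steps, so the interval is some kind of third.
Db to F## is 6 semitones. A major third is 4, so 6 makes it doubly augmented.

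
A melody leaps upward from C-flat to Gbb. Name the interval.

Counting letters C–D–E–F–G gives a fifth.
Cb→Gbb = 6 semitones, 1 narrower than the perfect fifth (7), so diminished.

diminished fifth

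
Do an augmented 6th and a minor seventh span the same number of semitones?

Yes

An augmented sixth spans 10 semitones; a minor seventh spans 10.
They are enharmonically equivalent.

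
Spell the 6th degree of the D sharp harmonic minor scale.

B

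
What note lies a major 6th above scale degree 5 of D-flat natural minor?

Scale degree 5 of Db natural minor is Ab.
A major sixth (9 semitones) above Ab lands on the letter F, giving F.

F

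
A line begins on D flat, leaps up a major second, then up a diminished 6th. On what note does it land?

Cbb

A major second up from Db is Eb (letter E, 2 semitones up).
A diminished sixth up from Eb is Cbb (letter C, 7 semitones up).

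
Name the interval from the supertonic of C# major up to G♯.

perfect fourth

The supertonic of C# major is D#.
D# up to G#: letters D→G make it a fourth; 5 semitones makes it perfect.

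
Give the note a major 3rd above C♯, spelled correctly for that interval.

E#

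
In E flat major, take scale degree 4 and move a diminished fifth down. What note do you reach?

Scale degree 4 of Eb major is Ab.
A diminished fifth (6 semitones) below Ab lands on the letter D, giving D.

D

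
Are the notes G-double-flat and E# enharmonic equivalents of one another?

Yes

Gbb = pitch class 5 and E# = pitch class 5 — the same pitch class, so they are enharmonic equivalents.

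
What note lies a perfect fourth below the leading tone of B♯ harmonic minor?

The leading tone of B# harmonic minor is A##.
A perfect fourth (5 semitones) below A## lands on the letter E, giving E##.

E##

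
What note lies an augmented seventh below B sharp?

A seventh below B lands on the letter C.
An augmented seventh spans 12 semitones, so B# moves to pitch class 0. On the letter C that is C.

C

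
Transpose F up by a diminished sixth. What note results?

Dbb

F up a major sixth is D, so the target letter is D.
From F, a diminished sixth is 7 semitones up: Dbb.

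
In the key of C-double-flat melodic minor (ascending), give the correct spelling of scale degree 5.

Gbb

Degree 5 takes the letter 4 steps above C, which is G.
In melodic minor (ascending), degree 5 sits 7 semitones above the tonic. Cbb + 7 semitones is pitch class 5, spelled on G as Gbb.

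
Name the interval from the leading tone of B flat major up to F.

minor sixth

The leading tone of Bb major is A.
A up to F: letters A→F make it a sixth; 8 semitones makes it minor.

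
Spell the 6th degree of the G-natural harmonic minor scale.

Eb

Degree 6 takes the letter 5 steps above G, which is E.
In harmonic minor, degree 6 sits 8 semitones above the tonic. G + 8 semitones is pitch class 3, spelled on E as Eb.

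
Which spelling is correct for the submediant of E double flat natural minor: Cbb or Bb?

Cbb

Each scale degree takes a distinct letter name. Degree 6 of a scale on E must use the letter C.
Cbb and Bb are enharmonically the same pitch, but only Cbb uses the letter C, so it is the correct spelling here.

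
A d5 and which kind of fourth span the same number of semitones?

A diminished fifth spans 6 semitones.
A fourth spanning 6 semitones is augmented (the perfect fourth is 5).

augmented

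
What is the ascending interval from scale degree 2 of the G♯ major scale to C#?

Scale degree 2 of G# major is A#.
A# up to C#: letters A→C make it a third; 3 semitones makes it minor.

minor third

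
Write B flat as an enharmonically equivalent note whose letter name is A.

Bb is pitch class 10. The letter A alone is pitch class 9.
To reach pitch class 10 from A requires an offset of +1 semitone, i.e. sharp: A#.

A#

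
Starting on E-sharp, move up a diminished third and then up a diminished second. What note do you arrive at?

Abb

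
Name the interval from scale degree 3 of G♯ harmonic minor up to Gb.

Scale degree 3 of G# harmonic minor is B.
B up to Gb: letters B→G make it a sixth; 7 semitones makes it diminished.

diminished sixth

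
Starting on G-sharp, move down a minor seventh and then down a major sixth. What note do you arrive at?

A minor seventh down from G# is A# (letter A, 10 semitones down).
A major sixth down from A# is C# (letter C, 9 semitones down).

C#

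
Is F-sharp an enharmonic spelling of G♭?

Yes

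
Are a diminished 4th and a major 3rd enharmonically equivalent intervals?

A diminished fourth spans 4 semitones; a major third spans 4.
They are enharmonically equivalent.

Yes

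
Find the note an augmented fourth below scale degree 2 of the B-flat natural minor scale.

Scale degree 2 of Bb natural minor is C.
An augmented fourth (6 semitones) below C lands on the letter G, giving Gb.

Gb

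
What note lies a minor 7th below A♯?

B#

A down a major seventh is Bb, so the target letter is B.
From A#, a minor seventh is 10 semitones down: B#.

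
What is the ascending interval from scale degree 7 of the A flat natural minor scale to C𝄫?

diminished fourth

Scale degree 7 of Ab natural minor is Gb.
Gb up to Cbb: letters G→C make it a fourth; 4 semitones makes it diminished.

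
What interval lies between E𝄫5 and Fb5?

major second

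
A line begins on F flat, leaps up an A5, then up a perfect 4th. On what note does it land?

F

An augmented fifth up from Fb is C (letter C, 8 semitones up).
A perfect fourth up from C is F (letter F, 5 semitones up).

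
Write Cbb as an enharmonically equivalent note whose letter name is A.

Plain A sits 1 semitone below Cbb, so on the letter A the same pitch needs a sharp: A#.

A#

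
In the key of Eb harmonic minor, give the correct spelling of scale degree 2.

F

Degree 2 takes the letter 1 step above E, which is F.
In harmonic minor, degree 2 sits 2 semitones above the tonic. Eb + 2 semitones is pitch class 5, spelled on F as F.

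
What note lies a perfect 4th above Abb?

Dbb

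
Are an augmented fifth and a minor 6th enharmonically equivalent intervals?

Yes

An augmented fifth spans 8 semitones; a minor sixth spans 8.
They are enharmonically equivalent.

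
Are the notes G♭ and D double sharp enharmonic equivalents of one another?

Two spellings are enharmonically equivalent only if they share a pitch class.
Here Gb → 6, D## → 4; 4 ≠ 6, so they are not.

No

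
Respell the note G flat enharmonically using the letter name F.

Gb is pitch class 6. The letter F alone is pitch class 5.
To reach pitch class 6 from F requires an offset of +1 semitone, i.e. sharp: F#.

F#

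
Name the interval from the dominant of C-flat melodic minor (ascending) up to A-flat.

The dominant of Cb melodic minor (ascending) is Gb.
Gb up to Ab: letters G→A make it a second; 2 semitones makes it major.

major second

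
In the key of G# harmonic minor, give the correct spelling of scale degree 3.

Degree 3 takes the letter 2 steps above G, which is B.
In harmonic minor, degree 3 sits 3 semitones above the tonic. G# + 3 semitones is pitch class 11, spelled on B as B.

B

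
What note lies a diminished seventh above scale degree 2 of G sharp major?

G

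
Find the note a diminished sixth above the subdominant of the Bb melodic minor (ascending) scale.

Cbb

The subdominant of Bb melodic minor (ascending) is Eb.
A diminished sixth (7 semitones) above Eb lands on the letter C, giving Cbb.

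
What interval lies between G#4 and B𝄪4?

augmented third

The letter names run G→B, a span of 2 letter steps, so the interval is some kind of third.
G# to B## is 5 semitones. A major third is 4, so 5 makes it augmented.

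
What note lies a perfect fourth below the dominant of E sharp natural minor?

The dominant of E# natural minor is B#.
A perfect fourth (5 semitones) below B# lands on the letter F, giving F##.

F##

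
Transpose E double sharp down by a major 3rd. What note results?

A third below E lands on the letter C.
A major third spans 4 semitones, so E## moves to pitch class 2. On the letter C that is C##.

C##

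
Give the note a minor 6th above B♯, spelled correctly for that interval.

B up a major sixth is G#, so the target letter is G.
From B#, a minor sixth is 8 semitones up: G#.

G#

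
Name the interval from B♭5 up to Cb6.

Counting letters B–C gives a second.
Bb→Cb = 1 semitone, 1 narrower than the major second (2), so minor.

minor second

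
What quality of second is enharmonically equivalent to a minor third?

A minor third spans 3 semitones.
A second spanning 3 semitones is augmented (the major second is 2).

augmented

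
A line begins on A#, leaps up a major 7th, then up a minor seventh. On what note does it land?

F##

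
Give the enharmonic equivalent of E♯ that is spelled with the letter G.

E# is pitch class 5. The letter G alone is pitch class 7.
To reach pitch class 5 from G requires an offset of -2 semitones, i.e. double flat: Gbb.

Gbb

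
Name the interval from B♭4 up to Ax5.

The letter names run B→A, a span of 6 letter steps, so the interval is some kind of seventh.
Bb to A## is 13 semitones. A major seventh is 11, so 13 makes it doubly augmented.

doubly augmented seventh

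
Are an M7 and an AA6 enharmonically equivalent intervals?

Yes

A major seventh spans 11 semitones; a doubly augmented sixth spans 11.
They are enharmonically equivalent.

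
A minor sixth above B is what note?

G

A sixth above B lands on the letter G.
A minor sixth spans 8 semitones, so B moves to pitch class 7. On the letter G that is G.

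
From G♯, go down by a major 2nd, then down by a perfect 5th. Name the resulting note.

A major second down from G# is F# (letter F, 2 semitones down).
A perfect fifth down from F# is B (letter B, 7 semitones down).

B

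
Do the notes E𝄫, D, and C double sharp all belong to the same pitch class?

Yes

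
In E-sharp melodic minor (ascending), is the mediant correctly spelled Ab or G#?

G#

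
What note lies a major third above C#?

E#

C up a major third is E, so the target letter is E.
From C#, a major third is 4 semitones up: E#.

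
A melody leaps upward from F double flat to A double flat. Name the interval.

The letter names run F→A, a span of 2 letter steps, so the interval is some kind of third.
Fbb to Abb is 4 semitones. A major third is 4, so 4 makes it major.

major third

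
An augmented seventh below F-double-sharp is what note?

F down a major seventh is Gb, so the target letter is G.
From F##, an augmented seventh is 12 semitones down: G.

G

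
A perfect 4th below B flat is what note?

F

B down a perfect fourth is F#, so the target letter is F.
From Bb, a perfect fourth is 5 semitones down: F.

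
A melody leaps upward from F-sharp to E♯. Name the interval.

Counting letters F–G–A–B–C–D–E gives a seventh.
F#→E# = 11 semitones, exactly the major seventh.

major seventh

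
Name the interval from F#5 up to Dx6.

The letter names run F→D, a span of 5 letter steps, so the interval is some kind of sixth.
F# to D## is 10 semitones. A major sixth is 9, so 10 makes it augmented.

augmented sixth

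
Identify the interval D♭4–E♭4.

major second

Counting letters D–E gives a second.
Db→Eb = 2 semitones, exactly the major second.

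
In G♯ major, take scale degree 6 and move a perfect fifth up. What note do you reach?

B#

Scale degree 6 of G# major is E#.
A perfect fifth (7 semitones) above E# lands on the letter B, giving B#.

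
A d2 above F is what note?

Gbb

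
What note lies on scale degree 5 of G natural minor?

D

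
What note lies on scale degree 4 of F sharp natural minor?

The F# natural minor scale runs F# G# A B C# D E.
Degree 4 is B.

B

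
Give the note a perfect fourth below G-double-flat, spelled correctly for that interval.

G down a perfect fourth is D, so the target letter is D.
From Gbb, a perfect fourth is 5 semitones down: Dbb.

Dbb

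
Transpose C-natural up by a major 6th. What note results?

A sixth above C lands on the letter A.
A major sixth spans 9 semitones, so C moves to pitch class 9. On the letter A that is A.

A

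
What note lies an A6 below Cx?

E

A sixth below C lands on the letter E.
An augmented sixth spans 10 semitones, so C## moves to pitch class 4. On the letter E that is E.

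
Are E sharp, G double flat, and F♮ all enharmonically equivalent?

E# is pitch class 5; Gbb is pitch class 5; F is pitch class 5.
All spellings map to pitch class 5, so they are enharmonically equivalent.

Yes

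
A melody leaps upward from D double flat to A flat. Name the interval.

The letter names run D→A, a span of 4 letter steps, so the interval is some kind of fifth.
Dbb to Ab is 8 semitones. A perfect fifth is 7, so 8 makes it augmented.

augmented fifth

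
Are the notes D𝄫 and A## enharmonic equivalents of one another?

Two spellings are enharmonically equivalent only if they share a pitch class.
Here Dbb → 0, A## → 11; 0 ≠ 11, so they are not.

No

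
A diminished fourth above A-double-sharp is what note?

D#

A fourth above A lands on the letter D.
A diminished fourth spans 4 semitones, so A## moves to pitch class 3. On the letter D that is D#.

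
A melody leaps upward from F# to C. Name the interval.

diminished fifth

The letter names run F→C, a span of 4 letter steps, so the interval is some kind of fifth.
F# to C is 6 semitones. A perfect fifth is 7, so 6 makes it diminished.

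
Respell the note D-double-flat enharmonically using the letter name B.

B#

Plain B sits 1 semitone below Dbb, so on the letter B the same pitch needs a sharp: B#.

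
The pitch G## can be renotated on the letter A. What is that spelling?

A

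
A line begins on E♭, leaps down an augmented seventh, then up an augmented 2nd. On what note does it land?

Gb

An augmented seventh down from Eb is Fbb (letter F, 12 semitones down).
An augmented second up from Fbb is Gb (letter G, 3 semitones up).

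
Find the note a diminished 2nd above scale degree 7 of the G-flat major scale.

Scale degree 7 of Gb major is F.
A diminished second (0 semitones) above F lands on the letter G, giving Gbb.

Gbb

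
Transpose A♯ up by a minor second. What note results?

B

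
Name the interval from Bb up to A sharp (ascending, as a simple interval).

augmented seventh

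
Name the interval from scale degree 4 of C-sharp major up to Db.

diminished sixth

Scale degree 4 of C# major is F#.
F# up to Db: letters F→D make it a sixth; 7 semitones makes it diminished.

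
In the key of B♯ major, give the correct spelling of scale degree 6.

G##

The B# major scale runs B# C## D## E# F## G## A##.
Degree 6 is G##.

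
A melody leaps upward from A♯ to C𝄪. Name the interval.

Counting letters A–B–C gives a third.
A#→C## = 4 semitones, exactly the major third.

major third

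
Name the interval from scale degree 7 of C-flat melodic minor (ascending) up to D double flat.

diminished third

Scale degree 7 of Cb melodic minor (ascending) is Bb.
Bb up to Dbb: letters B→D make it a third; 2 semitones makes it diminished.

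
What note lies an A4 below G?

Db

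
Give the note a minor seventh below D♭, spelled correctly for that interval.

A seventh below D lands on the letter E.
A minor seventh spans 10 semitones, so Db moves to pitch class 3. On the letter E that is Eb.

Eb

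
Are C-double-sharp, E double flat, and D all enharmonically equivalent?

Yes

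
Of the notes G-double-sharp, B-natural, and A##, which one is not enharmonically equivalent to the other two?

In 12-tone equal temperament, enharmonic equivalents share a pitch class. G## is pitch class 9; B is pitch class 11; A## is pitch class 11.
B and A## share pitch class 11, while G## is pitch class 9.

G##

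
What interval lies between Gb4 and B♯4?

doubly augmented third

Counting letters G–A–B gives a third.
Gb→B# = 6 semitones, 2 wider than the major third (4), so doubly augmented.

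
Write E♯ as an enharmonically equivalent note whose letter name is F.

E# is pitch class 5. The letter F alone is pitch class 5.
Pitch class 5 on F needs no accidental: F.

F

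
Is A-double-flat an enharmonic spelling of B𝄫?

Abb is pitch class 7; Bbb is pitch class 9.
The pitch classes differ (7 vs. 9), so they are not enharmonic equivalents.

No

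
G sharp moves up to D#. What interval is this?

perfect fifth

The letter names run G→D, a span of 4 letter steps, so the interval is some kind of fifth.
G# to D# is 7 semitones. A perfect fifth is 7, so 7 makes it perfect.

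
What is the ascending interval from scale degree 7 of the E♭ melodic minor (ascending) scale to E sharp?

augmented second

Scale degree 7 of Eb melodic minor (ascending) is D.
D up to E#: letters D→E make it a second; 3 semitones makes it augmented.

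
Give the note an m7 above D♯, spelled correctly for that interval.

D up a major seventh is C#, so the target letter is C.
From D#, a minor seventh is 10 semitones up: C#.

C#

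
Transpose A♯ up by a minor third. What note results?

C#

A up a major third is C#, so the target letter is C.
From A#, a minor third is 3 semitones up: C#.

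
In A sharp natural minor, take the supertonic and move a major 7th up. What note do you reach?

A##

The supertonic of A# natural minor is B#.
A major seventh (11 semitones) above B# lands on the letter A, giving A##.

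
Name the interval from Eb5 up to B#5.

doubly augmented fifth

The letter names run E→B, a span of 4 letter steps, so the interval is some kind of fifth.
Eb to B# is 9 semitones. A perfect fifth is 7, so 9 makes it doubly augmented.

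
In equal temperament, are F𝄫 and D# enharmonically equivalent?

Yes

Fbb is pitch class 3; D# is pitch class 3.
All spellings map to pitch class 3, so they are enharmonically equivalent.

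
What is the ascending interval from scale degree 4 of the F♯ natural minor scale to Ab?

Scale degree 4 of F# natural minor is B.
B up to Ab: letters B→A make it a seventh; 9 semitones makes it diminished.

diminished seventh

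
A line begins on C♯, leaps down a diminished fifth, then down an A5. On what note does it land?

A diminished fifth down from C# is F## (letter F, 6 semitones down).
An augmented fifth down from F## is B (letter B, 8 semitones down).

B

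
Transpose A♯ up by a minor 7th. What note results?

G#

A seventh above A lands on the letter G.
A minor seventh spans 10 semitones, so A# moves to pitch class 8. On the letter G that is G#.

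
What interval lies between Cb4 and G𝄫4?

diminished fifth

The letter names run C→G, a span of 4 letter steps, so the interval is some kind of fifth.
Cb to Gbb is 6 semitones. A perfect fifth is 7, so 6 makes it diminished.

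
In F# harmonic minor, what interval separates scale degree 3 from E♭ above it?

diminished fifth

Scale degree 3 of F# harmonic minor is A.
A up to Eb: letters A→E make it a fifth; 6 semitones makes it diminished.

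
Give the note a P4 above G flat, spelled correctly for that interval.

Cb

A fourth above G lands on the letter C.
A perfect fourth spans 5 semitones, so Gb moves to pitch class 11. On the letter C that is Cb.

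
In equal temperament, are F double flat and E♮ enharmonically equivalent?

No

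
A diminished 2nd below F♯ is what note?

F down a major second is Eb, so the target letter is E.
From F#, a diminished second is 0 semitones down: E##.

E##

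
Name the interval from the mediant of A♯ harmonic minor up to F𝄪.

augmented fourth

The mediant of A# harmonic minor is C#.
C# up to F##: letters C→F make it a fourth; 6 semitones makes it augmented.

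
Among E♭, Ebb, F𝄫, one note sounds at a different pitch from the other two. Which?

Ebb

In 12-tone equal temperament, enharmonic equivalents share a pitch class. Eb is pitch class 3; Ebb is pitch class 2; Fbb is pitch class 3.
Eb and Fbb share pitch class 3, while Ebb is pitch class 2.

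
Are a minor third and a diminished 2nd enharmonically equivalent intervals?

No

A minor third spans 3 semitones; a diminished second spans 0.
The spans differ, so they are not enharmonic equivalents.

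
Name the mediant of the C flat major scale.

Eb

The Cb major scale runs Cb Db Eb Fb Gb Ab Bb.
Degree 3 is Eb.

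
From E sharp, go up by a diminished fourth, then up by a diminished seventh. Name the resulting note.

A diminished fourth up from E# is A (letter A, 4 semitones up).
A diminished seventh up from A is Gb (letter G, 9 semitones up).

Gb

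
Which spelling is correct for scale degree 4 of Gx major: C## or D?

C##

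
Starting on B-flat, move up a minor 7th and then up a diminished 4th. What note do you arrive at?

Dbb

A minor seventh up from Bb is Ab (letter A, 10 semitones up).
A diminished fourth up from Ab is Dbb (letter D, 4 semitones up).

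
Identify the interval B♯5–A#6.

The letter names run B→A, a span of 6 letter steps, so the interval is some kind of seventh.
B# to A# is 10 semitones. A major seventh is 11, so 10 makes it minor.

minor seventh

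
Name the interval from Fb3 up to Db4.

major sixth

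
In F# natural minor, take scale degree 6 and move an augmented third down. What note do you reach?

Scale degree 6 of F# natural minor is D.
An augmented third (5 semitones) below D lands on the letter B, giving Bbb.

Bbb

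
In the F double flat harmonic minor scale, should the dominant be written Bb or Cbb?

Each scale degree takes a distinct letter name. Degree 5 of a scale on F must use the letter C.
Cbb and Bb are enharmonically the same pitch, but only Cbb uses the letter C, so it is the correct spelling here.

Cbb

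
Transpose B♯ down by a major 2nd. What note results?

A#

A second below B lands on the letter A.
A major second spans 2 semitones, so B# moves to pitch class 10. On the letter A that is A#.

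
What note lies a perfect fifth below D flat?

Gb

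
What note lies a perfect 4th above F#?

F up a perfect fourth is Bb, so the target letter is B.
From F#, a perfect fourth is 5 semitones up: B.

B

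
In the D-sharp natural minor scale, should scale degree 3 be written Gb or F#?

Each scale degree takes a distinct letter name. Degree 3 of a scale on D must use the letter F.
F# and Gb are enharmonically the same pitch, but only F# uses the letter F, so it is the correct spelling here.

F#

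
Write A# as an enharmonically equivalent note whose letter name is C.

Cbb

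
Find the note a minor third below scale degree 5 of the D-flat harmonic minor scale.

Scale degree 5 of Db harmonic minor is Ab.
A minor third (3 semitones) below Ab lands on the letter F, giving F.

F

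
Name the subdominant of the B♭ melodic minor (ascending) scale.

The Bb melodic minor (ascending) scale runs Bb C Db Eb F G A.
Degree 4 is Eb.

Eb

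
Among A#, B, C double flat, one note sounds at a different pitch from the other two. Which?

In 12-tone equal temperament, enharmonic equivalents share a pitch class. A# is pitch class 10; B is pitch class 11; Cbb is pitch class 10.
A# and Cbb share pitch class 10, while B is pitch class 11.

B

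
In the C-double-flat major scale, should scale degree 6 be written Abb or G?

Abb

Each scale degree takes a distinct letter name. Degree 6 of a scale on C must use the letter A.
Abb and G are enharmonically the same pitch, but only Abb uses the letter A, so it is the correct spelling here.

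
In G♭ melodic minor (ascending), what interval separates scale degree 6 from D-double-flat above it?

Scale degree 6 of Gb melodic minor (ascending) is Eb.
Eb up to Dbb: letters E→D make it a seventh; 9 semitones makes it diminished.

diminished seventh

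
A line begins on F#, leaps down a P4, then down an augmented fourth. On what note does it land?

G

A perfect fourth down from F# is C# (letter C, 5 semitones down).
An augmented fourth down from C# is G (letter G, 6 semitones down).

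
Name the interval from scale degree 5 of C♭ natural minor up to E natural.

Scale degree 5 of Cb natural minor is Gb.
Gb up to E: letters G→E make it a sixth; 10 semitones makes it augmented.

augmented sixth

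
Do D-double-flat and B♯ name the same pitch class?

Yes

Dbb is pitch class 0; B# is pitch class 0.
All spellings map to pitch class 0, so they are enharmonically equivalent.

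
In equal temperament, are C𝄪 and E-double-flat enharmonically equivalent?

C## is pitch class 2; Ebb is pitch class 2.
All spellings map to pitch class 2, so they are enharmonically equivalent.

Yes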